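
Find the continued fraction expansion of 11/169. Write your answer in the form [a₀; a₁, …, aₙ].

[0; 15, 2, 1, 3]

⌊11/169⌋ = 0, remainder 11
⌊169/11⌋ = 15, remainder 4
⌊11/4⌋ = 2, remainder 3
⌊4/3⌋ = 1, remainder 1
⌊3/1⌋ = 3, remainder 0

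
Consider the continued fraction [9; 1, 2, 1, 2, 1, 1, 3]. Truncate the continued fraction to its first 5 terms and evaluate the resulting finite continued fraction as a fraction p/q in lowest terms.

a_0 = 9: 9/1
a_1 = 1: 10/1
a_2 = 2: 29/3
a_3 = 1: 39/4
a_4 = 2: 107/11

107/11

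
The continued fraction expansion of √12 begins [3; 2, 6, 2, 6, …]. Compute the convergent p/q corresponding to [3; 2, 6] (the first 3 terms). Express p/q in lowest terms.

45/13

Start with 6.
2 + 1/(6/1) = 2 + 1/6 = 13/6
3 + 1/(13/6) = 3 + 6/13 = 45/13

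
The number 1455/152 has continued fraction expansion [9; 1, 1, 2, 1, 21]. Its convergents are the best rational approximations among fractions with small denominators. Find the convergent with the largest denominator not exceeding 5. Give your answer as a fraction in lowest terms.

a_0 = 9: 9/1  (≤ bound)
a_1 = 1: 10/1  (≤ bound)
a_2 = 1: 19/2  (≤ bound)
a_3 = 2: 48/5  (≤ bound)
a_4 = 1: 67/7  (> 5, stop)

48/5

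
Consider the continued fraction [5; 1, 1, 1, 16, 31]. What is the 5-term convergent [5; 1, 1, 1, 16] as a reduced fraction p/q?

283/50

Collapse the nested fraction from the inside out:
Start with 16.
1 + 1/(16/1) = 1 + 1/16 = 17/16
1 + 1/(17/16) = 1 + 16/17 = 33/17
1 + 1/(33/17) = 1 + 17/33 = 50/33
5 + 1/(50/33) = 5 + 33/50 = 283/50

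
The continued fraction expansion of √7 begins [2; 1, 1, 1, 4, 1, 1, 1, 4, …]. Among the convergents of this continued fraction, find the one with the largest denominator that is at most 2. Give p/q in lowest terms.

a_0 = 2: 2/1  (≤ bound)
a_1 = 1: 3/1  (≤ bound)
a_2 = 1: 5/2  (≤ bound)
a_3 = 1: 8/3  (> 2, stop)

5/2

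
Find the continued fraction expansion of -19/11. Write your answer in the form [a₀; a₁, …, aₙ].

-19 = -2·11 + 3, so a_0 = -2
11 = 3·3 + 2, so a_1 = 3
3 = 1·2 + 1, so a_2 = 1
2 = 2·1 + 0, so a_3 = 2

[-2; 3, 1, 2]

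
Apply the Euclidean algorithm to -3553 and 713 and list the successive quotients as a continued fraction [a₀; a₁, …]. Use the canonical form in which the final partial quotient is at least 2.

-3553 ÷ 713 → quotient -5, remainder 12
713 ÷ 12 → quotient 59, remainder 5
12 ÷ 5 → quotient 2, remainder 2
5 ÷ 2 → quotient 2, remainder 1
2 ÷ 1 → quotient 2, remainder 0

[-5; 59, 2, 2, 2]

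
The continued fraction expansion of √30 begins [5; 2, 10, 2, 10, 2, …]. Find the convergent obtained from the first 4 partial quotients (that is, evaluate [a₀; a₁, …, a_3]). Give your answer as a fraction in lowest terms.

Start with 2.
10 + 1/(2/1) = 10 + 1/2 = 21/2
2 + 1/(21/2) = 2 + 2/21 = 44/21
5 + 1/(44/21) = 5 + 21/44 = 241/44

241/44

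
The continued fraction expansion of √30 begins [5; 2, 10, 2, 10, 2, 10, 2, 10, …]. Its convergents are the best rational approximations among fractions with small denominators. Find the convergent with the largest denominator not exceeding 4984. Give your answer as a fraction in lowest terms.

5291/966

List convergents until the denominator exceeds the bound:
a_0 = 5: 5/1  (≤ bound)
a_1 = 2: 11/2  (≤ bound)
a_2 = 10: 115/21  (≤ bound)
a_3 = 2: 241/44  (≤ bound)
a_4 = 10: 2525/461  (≤ bound)
a_5 = 2: 5291/966  (≤ bound)
a_6 = 10: 55435/10121  (> 4984, stop)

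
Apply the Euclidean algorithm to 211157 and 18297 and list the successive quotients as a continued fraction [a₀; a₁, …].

[11; 1, 1, 5, 1, 2, 49, 10]

⌊211157/18297⌋ = 11, remainder 9890
⌊18297/9890⌋ = 1, remainder 8407
⌊9890/8407⌋ = 1, remainder 1483
⌊8407/1483⌋ = 5, remainder 992
⌊1483/992⌋ = 1, remainder 491
⌊992/491⌋ = 2, remainder 10
⌊491/10⌋ = 49, remainder 1
⌊10/1⌋ = 10, remainder 0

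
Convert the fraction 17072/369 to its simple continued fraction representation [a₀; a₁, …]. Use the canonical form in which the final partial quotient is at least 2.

[46; 3, 1, 3, 3, 1, 5]

Run the Euclidean algorithm, recording each quotient:
⌊17072/369⌋ = 46, remainder 98
⌊369/98⌋ = 3, remainder 75
⌊98/75⌋ = 1, remainder 23
⌊75/23⌋ = 3, remainder 6
⌊23/6⌋ = 3, remainder 5
⌊6/5⌋ = 1, remainder 1
⌊5/1⌋ = 5, remainder 0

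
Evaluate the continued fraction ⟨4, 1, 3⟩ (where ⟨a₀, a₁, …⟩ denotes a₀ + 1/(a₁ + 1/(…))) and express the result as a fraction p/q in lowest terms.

19/4

Compute successive convergents:
a_0 = 4: 4/1
a_1 = 1: 5/1
a_2 = 3: 19/4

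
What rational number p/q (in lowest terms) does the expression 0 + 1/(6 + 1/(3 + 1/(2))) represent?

7/44

a_0 = 0: 0/1
a_1 = 6: 1/6
a_2 = 3: 3/19
a_3 = 2: 7/44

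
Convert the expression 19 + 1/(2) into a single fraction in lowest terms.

39/2

Collapse the nested fraction from the inside out:
Start with 2.
19 + 1/(2/1) = 19 + 1/2 = 39/2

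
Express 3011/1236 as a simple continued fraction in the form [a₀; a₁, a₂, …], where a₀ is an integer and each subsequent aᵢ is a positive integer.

[2; 2, 3, 2, 2, 3, 9]

3011 = 2·1236 + 539, so a_0 = 2
1236 = 2·539 + 158, so a_1 = 2
539 = 3·158 + 65, so a_2 = 3
158 = 2·65 + 28, so a_3 = 2
65 = 2·28 + 9, so a_4 = 2
28 = 3·9 + 1, so a_5 = 3
9 = 9·1 + 0, so a_6 = 9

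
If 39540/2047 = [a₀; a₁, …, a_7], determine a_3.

⌊39540/2047⌋ = 19, remainder 647
⌊2047/647⌋ = 3, remainder 106
⌊647/106⌋ = 6, remainder 11
⌊106/11⌋ = 9, remainder 7

9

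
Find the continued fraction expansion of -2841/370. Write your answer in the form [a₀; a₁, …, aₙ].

⌊-2841/370⌋ = -8, remainder 119
⌊370/119⌋ = 3, remainder 13
⌊119/13⌋ = 9, remainder 2
⌊13/2⌋ = 6, remainder 1
⌊2/1⌋ = 2, remainder 0

[-8; 3, 9, 6, 2]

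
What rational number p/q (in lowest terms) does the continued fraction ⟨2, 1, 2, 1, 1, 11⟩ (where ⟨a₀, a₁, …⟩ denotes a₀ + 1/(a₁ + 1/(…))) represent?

Build up convergents one term at a time:
a_0 = 2: 2/1
a_1 = 1: 3/1
a_2 = 2: 8/3
a_3 = 1: 11/4
a_4 = 1: 19/7
a_5 = 11: 220/81

220/81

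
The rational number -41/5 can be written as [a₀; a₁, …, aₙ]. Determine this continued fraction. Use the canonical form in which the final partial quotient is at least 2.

-41 ÷ 5 → quotient -9, remainder 4
5 ÷ 4 → quotient 1, remainder 1
4 ÷ 1 → quotient 4, remainder 0

[-9; 1, 4]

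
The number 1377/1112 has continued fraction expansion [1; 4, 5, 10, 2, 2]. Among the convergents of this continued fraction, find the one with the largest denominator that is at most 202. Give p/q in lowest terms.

26/21

a_0 = 1: 1/1  (≤ bound)
a_1 = 4: 5/4  (≤ bound)
a_2 = 5: 26/21  (≤ bound)
a_3 = 10: 265/214  (> 202, stop)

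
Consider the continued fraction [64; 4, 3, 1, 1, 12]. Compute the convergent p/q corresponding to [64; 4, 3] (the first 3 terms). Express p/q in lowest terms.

835/13

Collapse the nested fraction from the inside out:
Start with 3.
4 + 1/(3/1) = 4 + 1/3 = 13/3
64 + 1/(13/3) = 64 + 3/13 = 835/13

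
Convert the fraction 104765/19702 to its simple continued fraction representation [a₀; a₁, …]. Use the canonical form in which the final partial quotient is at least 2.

[5; 3, 6, 1, 2, 12, 6, 4]

Run the Euclidean algorithm, recording each quotient:
104765 = 5·19702 + 6255, so a_0 = 5
19702 = 3·6255 + 937, so a_1 = 3
6255 = 6·937 + 633, so a_2 = 6
937 = 1·633 + 304, so a_3 = 1
633 = 2·304 + 25, so a_4 = 2
304 = 12·25 + 4, so a_5 = 12
25 = 6·4 + 1, so a_6 = 6
4 = 4·1 + 0, so a_7 = 4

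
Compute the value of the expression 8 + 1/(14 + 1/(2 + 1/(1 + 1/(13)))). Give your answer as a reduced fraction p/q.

4745/588

Start with 13.
1 + 1/(13/1) = 1 + 1/13 = 14/13
2 + 1/(14/13) = 2 + 13/14 = 41/14
14 + 1/(41/14) = 14 + 14/41 = 588/41
8 + 1/(588/41) = 8 + 41/588 = 4745/588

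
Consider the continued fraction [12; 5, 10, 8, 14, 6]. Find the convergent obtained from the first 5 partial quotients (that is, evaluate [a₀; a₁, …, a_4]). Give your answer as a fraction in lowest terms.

71140/5833

Start with 14.
8 + 1/(14/1) = 8 + 1/14 = 113/14
10 + 1/(113/14) = 10 + 14/113 = 1144/113
5 + 1/(1144/113) = 5 + 113/1144 = 5833/1144
12 + 1/(5833/1144) = 12 + 1144/5833 = 71140/5833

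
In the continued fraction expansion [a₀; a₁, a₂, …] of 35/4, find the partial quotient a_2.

3

35 ÷ 4 → quotient 8, remainder 3
4 ÷ 3 → quotient 1, remainder 1
3 ÷ 1 → quotient 3, remainder 0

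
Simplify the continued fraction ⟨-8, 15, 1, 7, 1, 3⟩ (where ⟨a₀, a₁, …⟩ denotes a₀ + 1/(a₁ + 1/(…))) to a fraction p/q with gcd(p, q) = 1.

a_0 = -8: -8/1
a_1 = 15: -119/15
a_2 = 1: -127/16
a_3 = 7: -1008/127
a_4 = 1: -1135/143
a_5 = 3: -4413/556

-4413/556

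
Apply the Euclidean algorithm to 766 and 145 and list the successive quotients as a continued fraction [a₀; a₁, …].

[5; 3, 1, 1, 6, 3]

766 ÷ 145 → quotient 5, remainder 41
145 ÷ 41 → quotient 3, remainder 22
41 ÷ 22 → quotient 1, remainder 19
22 ÷ 19 → quotient 1, remainder 3
19 ÷ 3 → quotient 6, remainder 1
3 ÷ 1 → quotient 3, remainder 0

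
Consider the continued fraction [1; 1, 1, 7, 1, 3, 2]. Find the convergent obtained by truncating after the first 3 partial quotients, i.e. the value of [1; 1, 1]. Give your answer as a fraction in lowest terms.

Start with 1.
1 + 1/(1/1) = 1 + 1/1 = 2/1
1 + 1/(2/1) = 1 + 1/2 = 3/2

3/2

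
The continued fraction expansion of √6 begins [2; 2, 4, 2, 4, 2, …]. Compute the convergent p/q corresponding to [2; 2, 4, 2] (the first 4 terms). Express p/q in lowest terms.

49/20

Start with 2.
4 + 1/(2/1) = 4 + 1/2 = 9/2
2 + 1/(9/2) = 2 + 2/9 = 20/9
2 + 1/(20/9) = 2 + 9/20 = 49/20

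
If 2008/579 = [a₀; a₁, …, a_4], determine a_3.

3

2008 ÷ 579 → quotient 3, remainder 271
579 ÷ 271 → quotient 2, remainder 37
271 ÷ 37 → quotient 7, remainder 12
37 ÷ 12 → quotient 3, remainder 1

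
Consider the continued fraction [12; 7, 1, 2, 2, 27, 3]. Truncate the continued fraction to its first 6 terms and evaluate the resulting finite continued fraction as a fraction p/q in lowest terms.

Start with 27.
2 + 1/(27/1) = 2 + 1/27 = 55/27
2 + 1/(55/27) = 2 + 27/55 = 137/55
1 + 1/(137/55) = 1 + 55/137 = 192/137
7 + 1/(192/137) = 7 + 137/192 = 1481/192
12 + 1/(1481/192) = 12 + 192/1481 = 17964/1481

17964/1481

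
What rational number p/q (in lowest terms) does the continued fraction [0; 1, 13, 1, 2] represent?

a_0 = 0: 0/1
a_1 = 1: 1/1
a_2 = 13: 13/14
a_3 = 1: 14/15
a_4 = 2: 41/44

41/44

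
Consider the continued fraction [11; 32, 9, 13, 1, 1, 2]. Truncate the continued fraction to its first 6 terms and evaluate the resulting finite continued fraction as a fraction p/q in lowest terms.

86782/7867

Start with 1.
1 + 1/(1/1) = 1 + 1/1 = 2/1
13 + 1/(2/1) = 13 + 1/2 = 27/2
9 + 1/(27/2) = 9 + 2/27 = 245/27
32 + 1/(245/27) = 32 + 27/245 = 7867/245
11 + 1/(7867/245) = 11 + 245/7867 = 86782/7867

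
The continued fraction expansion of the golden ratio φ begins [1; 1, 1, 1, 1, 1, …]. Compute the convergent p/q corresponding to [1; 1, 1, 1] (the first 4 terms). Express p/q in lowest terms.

5/3

Work from the innermost term outward:
Start with 1.
1 + 1/(1/1) = 1 + 1/1 = 2/1
1 + 1/(2/1) = 1 + 1/2 = 3/2
1 + 1/(3/2) = 1 + 2/3 = 5/3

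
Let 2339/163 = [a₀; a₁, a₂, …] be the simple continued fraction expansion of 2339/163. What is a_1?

2

Run the Euclidean algorithm, recording each quotient:
⌊2339/163⌋ = 14, remainder 57
⌊163/57⌋ = 2, remainder 49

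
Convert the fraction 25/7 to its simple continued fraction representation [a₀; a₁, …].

[3; 1, 1, 3]

⌊25/7⌋ = 3, remainder 4
⌊7/4⌋ = 1, remainder 3
⌊4/3⌋ = 1, remainder 1
⌊3/1⌋ = 3, remainder 0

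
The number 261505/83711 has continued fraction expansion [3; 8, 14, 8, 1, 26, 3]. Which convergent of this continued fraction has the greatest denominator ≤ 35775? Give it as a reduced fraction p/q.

List convergents until the denominator exceeds the bound:
a_0 = 3: 3/1  (≤ bound)
a_1 = 8: 25/8  (≤ bound)
a_2 = 14: 353/113  (≤ bound)
a_3 = 8: 2849/912  (≤ bound)
a_4 = 1: 3202/1025  (≤ bound)
a_5 = 26: 86101/27562  (≤ bound)
a_6 = 3: 261505/83711  (> 35775, stop)

86101/27562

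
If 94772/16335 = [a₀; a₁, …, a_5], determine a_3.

94772 ÷ 16335 → quotient 5, remainder 13097
16335 ÷ 13097 → quotient 1, remainder 3238
13097 ÷ 3238 → quotient 4, remainder 145
3238 ÷ 145 → quotient 22, remainder 48

22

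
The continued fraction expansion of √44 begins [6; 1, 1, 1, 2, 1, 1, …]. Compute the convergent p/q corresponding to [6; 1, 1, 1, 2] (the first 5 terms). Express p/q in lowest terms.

a_0 = 6: 6/1
a_1 = 1: 7/1
a_2 = 1: 13/2
a_3 = 1: 20/3
a_4 = 2: 53/8

53/8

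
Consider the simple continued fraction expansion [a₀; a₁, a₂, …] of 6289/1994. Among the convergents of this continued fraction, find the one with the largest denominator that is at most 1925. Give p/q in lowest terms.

List convergents until the denominator exceeds the bound:
a_0 = 3: 3/1  (≤ bound)
a_1 = 6: 19/6  (≤ bound)
a_2 = 2: 41/13  (≤ bound)
a_3 = 50: 2069/656  (≤ bound)
a_4 = 1: 2110/669  (≤ bound)
a_5 = 2: 6289/1994  (> 1925, stop)

2110/669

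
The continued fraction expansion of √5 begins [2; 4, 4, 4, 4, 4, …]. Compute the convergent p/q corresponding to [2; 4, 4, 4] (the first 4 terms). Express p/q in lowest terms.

Start with 4.
4 + 1/(4/1) = 4 + 1/4 = 17/4
4 + 1/(17/4) = 4 + 4/17 = 72/17
2 + 1/(72/17) = 2 + 17/72 = 161/72

161/72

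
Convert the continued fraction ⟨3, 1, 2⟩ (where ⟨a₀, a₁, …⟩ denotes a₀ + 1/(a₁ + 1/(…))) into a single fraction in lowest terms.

11/3

Start with 2.
1 + 1/(2/1) = 1 + 1/2 = 3/2
3 + 1/(3/2) = 3 + 2/3 = 11/3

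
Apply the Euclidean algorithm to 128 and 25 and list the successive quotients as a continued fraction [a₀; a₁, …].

[5; 8, 3]

Repeatedly divide and take the remainder:
128 ÷ 25 → quotient 5, remainder 3
25 ÷ 3 → quotient 8, remainder 1
3 ÷ 1 → quotient 3, remainder 0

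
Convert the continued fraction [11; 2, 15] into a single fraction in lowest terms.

356/31

a_0 = 11: 11/1
a_1 = 2: 23/2
a_2 = 15: 356/31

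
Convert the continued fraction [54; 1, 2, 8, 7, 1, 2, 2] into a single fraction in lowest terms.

74966/1371

Start with 2.
2 + 1/(2/1) = 2 + 1/2 = 5/2
1 + 1/(5/2) = 1 + 2/5 = 7/5
7 + 1/(7/5) = 7 + 5/7 = 54/7
8 + 1/(54/7) = 8 + 7/54 = 439/54
2 + 1/(439/54) = 2 + 54/439 = 932/439
1 + 1/(932/439) = 1 + 439/932 = 1371/932
54 + 1/(1371/932) = 54 + 932/1371 = 74966/1371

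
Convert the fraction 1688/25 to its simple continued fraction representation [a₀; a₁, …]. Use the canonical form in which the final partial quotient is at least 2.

[67; 1, 1, 12]

Apply division with remainder until the remainder is 0:
⌊1688/25⌋ = 67, remainder 13
⌊25/13⌋ = 1, remainder 12
⌊13/12⌋ = 1, remainder 1
⌊12/1⌋ = 12, remainder 0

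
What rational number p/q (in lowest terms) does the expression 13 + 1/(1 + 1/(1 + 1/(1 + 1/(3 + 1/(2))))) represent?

341/25

Build up convergents one term at a time:
a_0 = 13: 13/1
a_1 = 1: 14/1
a_2 = 1: 27/2
a_3 = 1: 41/3
a_4 = 3: 150/11
a_5 = 2: 341/25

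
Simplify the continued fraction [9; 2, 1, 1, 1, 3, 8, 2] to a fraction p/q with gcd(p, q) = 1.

4774/509

Use the convergent recurrence hₖ = aₖ·hₖ₋₁ + hₖ₋₂ (and likewise for the denominators kₖ):
a_0 = 9: 9/1
a_1 = 2: 19/2
a_2 = 1: 28/3
a_3 = 1: 47/5
a_4 = 1: 75/8
a_5 = 3: 272/29
a_6 = 8: 2251/240
a_7 = 2: 4774/509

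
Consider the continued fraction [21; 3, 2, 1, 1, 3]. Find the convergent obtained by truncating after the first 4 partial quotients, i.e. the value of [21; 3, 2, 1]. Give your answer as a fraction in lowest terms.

213/10

Work from the innermost term outward:
Start with 1.
2 + 1/(1/1) = 2 + 1/1 = 3/1
3 + 1/(3/1) = 3 + 1/3 = 10/3
21 + 1/(10/3) = 21 + 3/10 = 213/10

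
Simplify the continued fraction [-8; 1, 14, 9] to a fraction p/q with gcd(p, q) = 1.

-961/136

Starting at the tail and folding back:
Start with 9.
14 + 1/(9/1) = 14 + 1/9 = 127/9
1 + 1/(127/9) = 1 + 9/127 = 136/127
-8 + 1/(136/127) = -8 + 127/136 = -961/136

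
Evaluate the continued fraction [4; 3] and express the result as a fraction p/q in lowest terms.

13/3

Starting at the tail and folding back:
Start with 3.
4 + 1/(3/1) = 4 + 1/3 = 13/3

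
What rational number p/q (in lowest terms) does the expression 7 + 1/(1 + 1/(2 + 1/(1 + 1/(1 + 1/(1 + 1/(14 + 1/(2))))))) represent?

2573/333

Collapse the nested fraction from the inside out:
Start with 2.
14 + 1/(2/1) = 14 + 1/2 = 29/2
1 + 1/(29/2) = 1 + 2/29 = 31/29
1 + 1/(31/29) = 1 + 29/31 = 60/31
1 + 1/(60/31) = 1 + 31/60 = 91/60
2 + 1/(91/60) = 2 + 60/91 = 242/91
1 + 1/(242/91) = 1 + 91/242 = 333/242
7 + 1/(333/242) = 7 + 242/333 = 2573/333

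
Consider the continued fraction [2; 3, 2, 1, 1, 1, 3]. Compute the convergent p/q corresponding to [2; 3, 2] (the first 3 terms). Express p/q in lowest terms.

16/7

Use the convergent recurrence hₖ = aₖ·hₖ₋₁ + hₖ₋₂ (and likewise for the denominators kₖ):
a_0 = 2: 2/1
a_1 = 3: 7/3
a_2 = 2: 16/7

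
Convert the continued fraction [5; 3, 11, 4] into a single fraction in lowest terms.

740/139

a_0 = 5: 5/1
a_1 = 3: 16/3
a_2 = 11: 181/34
a_3 = 4: 740/139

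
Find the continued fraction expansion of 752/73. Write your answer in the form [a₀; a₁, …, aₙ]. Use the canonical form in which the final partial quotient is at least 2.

[10; 3, 3, 7]

752 ÷ 73 → quotient 10, remainder 22
73 ÷ 22 → quotient 3, remainder 7
22 ÷ 7 → quotient 3, remainder 1
7 ÷ 1 → quotient 7, remainder 0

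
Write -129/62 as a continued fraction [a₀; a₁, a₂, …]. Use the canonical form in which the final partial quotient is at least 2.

[-3; 1, 11, 2, 2]

-129 ÷ 62 → quotient -3, remainder 57
62 ÷ 57 → quotient 1, remainder 5
57 ÷ 5 → quotient 11, remainder 2
5 ÷ 2 → quotient 2, remainder 1
2 ÷ 1 → quotient 2, remainder 0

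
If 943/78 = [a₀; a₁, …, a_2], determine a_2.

7

943 ÷ 78 → quotient 12, remainder 7
78 ÷ 7 → quotient 11, remainder 1
7 ÷ 1 → quotient 7, remainder 0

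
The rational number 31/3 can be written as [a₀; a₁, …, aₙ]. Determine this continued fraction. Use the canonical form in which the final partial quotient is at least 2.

[10; 3]

31 = 10·3 + 1, so a_0 = 10
3 = 3·1 + 0, so a_1 = 3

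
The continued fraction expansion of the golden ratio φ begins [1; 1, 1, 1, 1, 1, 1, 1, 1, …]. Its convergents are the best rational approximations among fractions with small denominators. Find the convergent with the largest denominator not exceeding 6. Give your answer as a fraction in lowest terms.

8/5

List convergents until the denominator exceeds the bound:
a_0 = 1: 1/1  (≤ bound)
a_1 = 1: 2/1  (≤ bound)
a_2 = 1: 3/2  (≤ bound)
a_3 = 1: 5/3  (≤ bound)
a_4 = 1: 8/5  (≤ bound)
a_5 = 1: 13/8  (> 6, stop)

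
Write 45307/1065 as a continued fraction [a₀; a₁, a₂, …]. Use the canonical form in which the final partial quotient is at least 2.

45307 = 42·1065 + 577, so a_0 = 42
1065 = 1·577 + 488, so a_1 = 1
577 = 1·488 + 89, so a_2 = 1
488 = 5·89 + 43, so a_3 = 5
89 = 2·43 + 3, so a_4 = 2
43 = 14·3 + 1, so a_5 = 14
3 = 3·1 + 0, so a_6 = 3

[42; 1, 1, 5, 2, 14, 3]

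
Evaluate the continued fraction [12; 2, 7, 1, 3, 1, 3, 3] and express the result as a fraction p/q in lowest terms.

a_0 = 12: 12/1
a_1 = 2: 25/2
a_2 = 7: 187/15
a_3 = 1: 212/17
a_4 = 3: 823/66
a_5 = 1: 1035/83
a_6 = 3: 3928/315
a_7 = 3: 12819/1028

12819/1028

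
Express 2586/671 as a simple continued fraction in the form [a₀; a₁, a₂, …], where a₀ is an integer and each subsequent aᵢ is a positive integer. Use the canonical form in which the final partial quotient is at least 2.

2586 = 3·671 + 573, so a_0 = 3
671 = 1·573 + 98, so a_1 = 1
573 = 5·98 + 83, so a_2 = 5
98 = 1·83 + 15, so a_3 = 1
83 = 5·15 + 8, so a_4 = 5
15 = 1·8 + 7, so a_5 = 1
8 = 1·7 + 1, so a_6 = 1
7 = 7·1 + 0, so a_7 = 7

[3; 1, 5, 1, 5, 1, 1, 7]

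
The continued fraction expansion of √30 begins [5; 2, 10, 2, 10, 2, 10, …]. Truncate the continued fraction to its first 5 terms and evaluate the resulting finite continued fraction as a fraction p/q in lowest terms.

2525/461

a_0 = 5: 5/1
a_1 = 2: 11/2
a_2 = 10: 115/21
a_3 = 2: 241/44
a_4 = 10: 2525/461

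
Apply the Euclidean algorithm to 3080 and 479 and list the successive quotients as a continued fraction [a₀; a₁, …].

[6; 2, 3, 13, 2, 2]

Run the Euclidean algorithm, recording each quotient:
3080 ÷ 479 → quotient 6, remainder 206
479 ÷ 206 → quotient 2, remainder 67
206 ÷ 67 → quotient 3, remainder 5
67 ÷ 5 → quotient 13, remainder 2
5 ÷ 2 → quotient 2, remainder 1
2 ÷ 1 → quotient 2, remainder 0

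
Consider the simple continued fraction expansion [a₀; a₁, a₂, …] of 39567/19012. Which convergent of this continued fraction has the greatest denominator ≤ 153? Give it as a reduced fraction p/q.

77/37

a_0 = 2: 2/1  (≤ bound)
a_1 = 12: 25/12  (≤ bound)
a_2 = 3: 77/37  (≤ bound)
a_3 = 9: 718/345  (> 153, stop)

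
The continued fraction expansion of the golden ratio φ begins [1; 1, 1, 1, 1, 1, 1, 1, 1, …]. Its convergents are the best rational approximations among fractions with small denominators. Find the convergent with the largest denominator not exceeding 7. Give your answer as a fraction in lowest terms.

8/5

a_0 = 1: 1/1  (≤ bound)
a_1 = 1: 2/1  (≤ bound)
a_2 = 1: 3/2  (≤ bound)
a_3 = 1: 5/3  (≤ bound)
a_4 = 1: 8/5  (≤ bound)
a_5 = 1: 13/8  (> 7, stop)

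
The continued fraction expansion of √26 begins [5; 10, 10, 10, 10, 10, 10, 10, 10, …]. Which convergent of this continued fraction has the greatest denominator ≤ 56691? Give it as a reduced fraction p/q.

52525/10301

a_0 = 5: 5/1  (≤ bound)
a_1 = 10: 51/10  (≤ bound)
a_2 = 10: 515/101  (≤ bound)
a_3 = 10: 5201/1020  (≤ bound)
a_4 = 10: 52525/10301  (≤ bound)
a_5 = 10: 530451/104030  (> 56691, stop)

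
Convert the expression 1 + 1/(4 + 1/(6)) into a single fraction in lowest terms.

31/25

Start with 6.
4 + 1/(6/1) = 4 + 1/6 = 25/6
1 + 1/(25/6) = 1 + 6/25 = 31/25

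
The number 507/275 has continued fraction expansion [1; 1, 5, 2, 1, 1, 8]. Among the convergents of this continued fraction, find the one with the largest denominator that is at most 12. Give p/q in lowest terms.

11/6

List convergents until the denominator exceeds the bound:
a_0 = 1: 1/1  (≤ bound)
a_1 = 1: 2/1  (≤ bound)
a_2 = 5: 11/6  (≤ bound)
a_3 = 2: 24/13  (> 12, stop)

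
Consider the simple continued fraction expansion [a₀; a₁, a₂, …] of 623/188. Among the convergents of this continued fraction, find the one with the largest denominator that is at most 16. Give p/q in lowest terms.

List convergents until the denominator exceeds the bound:
a_0 = 3: 3/1  (≤ bound)
a_1 = 3: 10/3  (≤ bound)
a_2 = 5: 53/16  (≤ bound)
a_3 = 2: 116/35  (> 16, stop)

53/16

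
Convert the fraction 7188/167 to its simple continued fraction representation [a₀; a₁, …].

Apply division with remainder until the remainder is 0:
⌊7188/167⌋ = 43, remainder 7
⌊167/7⌋ = 23, remainder 6
⌊7/6⌋ = 1, remainder 1
⌊6/1⌋ = 6, remainder 0

[43; 23, 1, 6]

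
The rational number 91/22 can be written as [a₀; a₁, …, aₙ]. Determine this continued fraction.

Run the Euclidean algorithm, recording each quotient:
⌊91/22⌋ = 4, remainder 3
⌊22/3⌋ = 7, remainder 1
⌊3/1⌋ = 3, remainder 0

[4; 7, 3]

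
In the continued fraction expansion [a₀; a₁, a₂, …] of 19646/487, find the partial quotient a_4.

11

19646 ÷ 487 → quotient 40, remainder 166
487 ÷ 166 → quotient 2, remainder 155
166 ÷ 155 → quotient 1, remainder 11
155 ÷ 11 → quotient 14, remainder 1
11 ÷ 1 → quotient 11, remainder 0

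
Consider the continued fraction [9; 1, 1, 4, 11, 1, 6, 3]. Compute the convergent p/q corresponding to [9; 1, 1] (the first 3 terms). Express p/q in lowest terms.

19/2

Start with 1.
1 + 1/(1/1) = 1 + 1/1 = 2/1
9 + 1/(2/1) = 9 + 1/2 = 19/2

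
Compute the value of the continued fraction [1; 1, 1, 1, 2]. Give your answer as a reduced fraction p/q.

Starting at the tail and folding back:
Start with 2.
1 + 1/(2/1) = 1 + 1/2 = 3/2
1 + 1/(3/2) = 1 + 2/3 = 5/3
1 + 1/(5/3) = 1 + 3/5 = 8/5
1 + 1/(8/5) = 1 + 5/8 = 13/8

13/8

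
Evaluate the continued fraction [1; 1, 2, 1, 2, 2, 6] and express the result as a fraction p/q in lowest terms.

289/167

Work from the innermost term outward:
Start with 6.
2 + 1/(6/1) = 2 + 1/6 = 13/6
2 + 1/(13/6) = 2 + 6/13 = 32/13
1 + 1/(32/13) = 1 + 13/32 = 45/32
2 + 1/(45/32) = 2 + 32/45 = 122/45
1 + 1/(122/45) = 1 + 45/122 = 167/122
1 + 1/(167/122) = 1 + 122/167 = 289/167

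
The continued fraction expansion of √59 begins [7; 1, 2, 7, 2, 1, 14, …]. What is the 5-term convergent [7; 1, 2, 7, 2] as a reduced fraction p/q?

a_0 = 7: 7/1
a_1 = 1: 8/1
a_2 = 2: 23/3
a_3 = 7: 169/22
a_4 = 2: 361/47

361/47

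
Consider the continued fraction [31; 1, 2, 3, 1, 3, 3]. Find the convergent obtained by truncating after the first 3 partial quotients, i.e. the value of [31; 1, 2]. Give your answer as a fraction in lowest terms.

95/3

Start with 2.
1 + 1/(2/1) = 1 + 1/2 = 3/2
31 + 1/(3/2) = 31 + 2/3 = 95/3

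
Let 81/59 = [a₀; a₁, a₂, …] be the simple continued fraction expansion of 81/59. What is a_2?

1

81 = 1·59 + 22, so a_0 = 1
59 = 2·22 + 15, so a_1 = 2
22 = 1·15 + 7, so a_2 = 1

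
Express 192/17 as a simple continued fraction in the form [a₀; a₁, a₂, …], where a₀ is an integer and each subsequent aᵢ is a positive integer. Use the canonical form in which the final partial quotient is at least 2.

192 = 11·17 + 5, so a_0 = 11
17 = 3·5 + 2, so a_1 = 3
5 = 2·2 + 1, so a_2 = 2
2 = 2·1 + 0, so a_3 = 2

[11; 3, 2, 2]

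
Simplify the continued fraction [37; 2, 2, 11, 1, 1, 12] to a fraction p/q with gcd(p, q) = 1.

Start with 12.
1 + 1/(12/1) = 1 + 1/12 = 13/12
1 + 1/(13/12) = 1 + 12/13 = 25/13
11 + 1/(25/13) = 11 + 13/25 = 288/25
2 + 1/(288/25) = 2 + 25/288 = 601/288
2 + 1/(601/288) = 2 + 288/601 = 1490/601
37 + 1/(1490/601) = 37 + 601/1490 = 55731/1490

55731/1490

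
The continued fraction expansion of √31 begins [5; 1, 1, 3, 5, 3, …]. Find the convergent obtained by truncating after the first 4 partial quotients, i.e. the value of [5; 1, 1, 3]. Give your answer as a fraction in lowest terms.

39/7

Start with 3.
1 + 1/(3/1) = 1 + 1/3 = 4/3
1 + 1/(4/3) = 1 + 3/4 = 7/4
5 + 1/(7/4) = 5 + 4/7 = 39/7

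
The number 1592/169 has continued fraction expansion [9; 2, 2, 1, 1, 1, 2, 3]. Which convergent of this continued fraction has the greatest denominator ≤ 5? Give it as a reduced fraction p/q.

47/5

a_0 = 9: 9/1  (≤ bound)
a_1 = 2: 19/2  (≤ bound)
a_2 = 2: 47/5  (≤ bound)
a_3 = 1: 66/7  (> 5, stop)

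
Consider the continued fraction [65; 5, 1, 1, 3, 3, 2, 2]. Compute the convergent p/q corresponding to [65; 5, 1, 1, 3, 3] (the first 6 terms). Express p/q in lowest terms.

Use the convergent recurrence hₖ = aₖ·hₖ₋₁ + hₖ₋₂ (and likewise for the denominators kₖ):
a_0 = 65: 65/1
a_1 = 5: 326/5
a_2 = 1: 391/6
a_3 = 1: 717/11
a_4 = 3: 2542/39
a_5 = 3: 8343/128

8343/128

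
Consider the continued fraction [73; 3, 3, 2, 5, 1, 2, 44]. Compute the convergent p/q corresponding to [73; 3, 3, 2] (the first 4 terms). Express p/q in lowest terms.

1686/23

a_0 = 73: 73/1
a_1 = 3: 220/3
a_2 = 3: 733/10
a_3 = 2: 1686/23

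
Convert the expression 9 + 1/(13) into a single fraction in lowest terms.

118/13

Use the convergent recurrence hₖ = aₖ·hₖ₋₁ + hₖ₋₂ (and likewise for the denominators kₖ):
a_0 = 9: 9/1
a_1 = 13: 118/13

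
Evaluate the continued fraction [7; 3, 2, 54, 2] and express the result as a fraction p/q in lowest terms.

a_0 = 7: 7/1
a_1 = 3: 22/3
a_2 = 2: 51/7
a_3 = 54: 2776/381
a_4 = 2: 5603/769

5603/769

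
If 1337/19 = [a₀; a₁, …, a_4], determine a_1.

⌊1337/19⌋ = 70, remainder 7
⌊19/7⌋ = 2, remainder 5

2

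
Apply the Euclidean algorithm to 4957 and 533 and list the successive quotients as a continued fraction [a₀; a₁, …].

Repeatedly divide and take the remainder:
4957 ÷ 533 → quotient 9, remainder 160
533 ÷ 160 → quotient 3, remainder 53
160 ÷ 53 → quotient 3, remainder 1
53 ÷ 1 → quotient 53, remainder 0

[9; 3, 3, 53]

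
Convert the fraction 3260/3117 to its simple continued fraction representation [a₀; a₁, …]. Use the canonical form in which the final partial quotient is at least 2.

[1; 21, 1, 3, 1, 13, 2]

3260 ÷ 3117 → quotient 1, remainder 143
3117 ÷ 143 → quotient 21, remainder 114
143 ÷ 114 → quotient 1, remainder 29
114 ÷ 29 → quotient 3, remainder 27
29 ÷ 27 → quotient 1, remainder 2
27 ÷ 2 → quotient 13, remainder 1
2 ÷ 1 → quotient 2, remainder 0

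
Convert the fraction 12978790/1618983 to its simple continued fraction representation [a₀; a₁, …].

[8; 60, 7, 1, 6, 2, 9, 24]

12978790 = 8·1618983 + 26926, so a_0 = 8
1618983 = 60·26926 + 3423, so a_1 = 60
26926 = 7·3423 + 2965, so a_2 = 7
3423 = 1·2965 + 458, so a_3 = 1
2965 = 6·458 + 217, so a_4 = 6
458 = 2·217 + 24, so a_5 = 2
217 = 9·24 + 1, so a_6 = 9
24 = 24·1 + 0, so a_7 = 24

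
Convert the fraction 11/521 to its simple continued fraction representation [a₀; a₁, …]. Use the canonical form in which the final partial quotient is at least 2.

[0; 47, 2, 1, 3]

⌊11/521⌋ = 0, remainder 11
⌊521/11⌋ = 47, remainder 4
⌊11/4⌋ = 2, remainder 3
⌊4/3⌋ = 1, remainder 1
⌊3/1⌋ = 3, remainder 0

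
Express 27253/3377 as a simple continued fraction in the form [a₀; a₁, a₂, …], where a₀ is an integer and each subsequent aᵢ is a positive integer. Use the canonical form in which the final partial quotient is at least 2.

⌊27253/3377⌋ = 8, remainder 237
⌊3377/237⌋ = 14, remainder 59
⌊237/59⌋ = 4, remainder 1
⌊59/1⌋ = 59, remainder 0

[8; 14, 4, 59]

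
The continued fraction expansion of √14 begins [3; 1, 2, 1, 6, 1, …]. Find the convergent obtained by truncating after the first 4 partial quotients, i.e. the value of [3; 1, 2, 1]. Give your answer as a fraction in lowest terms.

Collapse the nested fraction from the inside out:
Start with 1.
2 + 1/(1/1) = 2 + 1/1 = 3/1
1 + 1/(3/1) = 1 + 1/3 = 4/3
3 + 1/(4/3) = 3 + 3/4 = 15/4

15/4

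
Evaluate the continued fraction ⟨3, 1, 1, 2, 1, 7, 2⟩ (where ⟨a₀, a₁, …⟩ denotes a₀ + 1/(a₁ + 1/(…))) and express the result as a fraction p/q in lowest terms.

411/115

a_0 = 3: 3/1
a_1 = 1: 4/1
a_2 = 1: 7/2
a_3 = 2: 18/5
a_4 = 1: 25/7
a_5 = 7: 193/54
a_6 = 2: 411/115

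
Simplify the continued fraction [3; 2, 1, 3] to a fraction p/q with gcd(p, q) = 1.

37/11

Compute successive convergents:
a_0 = 3: 3/1
a_1 = 2: 7/2
a_2 = 1: 10/3
a_3 = 3: 37/11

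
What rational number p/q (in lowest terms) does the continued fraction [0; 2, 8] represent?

Start with 8.
2 + 1/(8/1) = 2 + 1/8 = 17/8
0 + 1/(17/8) = 0 + 8/17 = 8/17

8/17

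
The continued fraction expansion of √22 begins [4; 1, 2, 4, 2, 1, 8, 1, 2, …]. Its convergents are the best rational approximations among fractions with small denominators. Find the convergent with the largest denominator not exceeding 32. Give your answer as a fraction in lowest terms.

136/29

a_0 = 4: 4/1  (≤ bound)
a_1 = 1: 5/1  (≤ bound)
a_2 = 2: 14/3  (≤ bound)
a_3 = 4: 61/13  (≤ bound)
a_4 = 2: 136/29  (≤ bound)
a_5 = 1: 197/42  (> 32, stop)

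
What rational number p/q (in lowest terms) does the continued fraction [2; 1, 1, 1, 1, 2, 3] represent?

115/44

Start with 3.
2 + 1/(3/1) = 2 + 1/3 = 7/3
1 + 1/(7/3) = 1 + 3/7 = 10/7
1 + 1/(10/7) = 1 + 7/10 = 17/10
1 + 1/(17/10) = 1 + 10/17 = 27/17
1 + 1/(27/17) = 1 + 17/27 = 44/27
2 + 1/(44/27) = 2 + 27/44 = 115/44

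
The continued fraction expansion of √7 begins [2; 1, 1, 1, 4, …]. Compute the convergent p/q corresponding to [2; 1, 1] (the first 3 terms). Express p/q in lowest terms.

5/2

Starting at the tail and folding back:
Start with 1.
1 + 1/(1/1) = 1 + 1/1 = 2/1
2 + 1/(2/1) = 2 + 1/2 = 5/2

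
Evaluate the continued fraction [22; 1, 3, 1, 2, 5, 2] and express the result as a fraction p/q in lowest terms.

Starting at the tail and folding back:
Start with 2.
5 + 1/(2/1) = 5 + 1/2 = 11/2
2 + 1/(11/2) = 2 + 2/11 = 24/11
1 + 1/(24/11) = 1 + 11/24 = 35/24
3 + 1/(35/24) = 3 + 24/35 = 129/35
1 + 1/(129/35) = 1 + 35/129 = 164/129
22 + 1/(164/129) = 22 + 129/164 = 3737/164

3737/164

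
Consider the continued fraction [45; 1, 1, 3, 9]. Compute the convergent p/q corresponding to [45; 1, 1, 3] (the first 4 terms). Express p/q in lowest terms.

Start with 3.
1 + 1/(3/1) = 1 + 1/3 = 4/3
1 + 1/(4/3) = 1 + 3/4 = 7/4
45 + 1/(7/4) = 45 + 4/7 = 319/7

319/7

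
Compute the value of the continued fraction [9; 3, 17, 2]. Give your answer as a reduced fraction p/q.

998/107

Starting at the tail and folding back:
Start with 2.
17 + 1/(2/1) = 17 + 1/2 = 35/2
3 + 1/(35/2) = 3 + 2/35 = 107/35
9 + 1/(107/35) = 9 + 35/107 = 998/107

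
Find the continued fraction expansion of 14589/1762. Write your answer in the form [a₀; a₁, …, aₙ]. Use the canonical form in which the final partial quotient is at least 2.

14589 ÷ 1762 → quotient 8, remainder 493
1762 ÷ 493 → quotient 3, remainder 283
493 ÷ 283 → quotient 1, remainder 210
283 ÷ 210 → quotient 1, remainder 73
210 ÷ 73 → quotient 2, remainder 64
73 ÷ 64 → quotient 1, remainder 9
64 ÷ 9 → quotient 7, remainder 1
9 ÷ 1 → quotient 9, remainder 0

[8; 3, 1, 1, 2, 1, 7, 9]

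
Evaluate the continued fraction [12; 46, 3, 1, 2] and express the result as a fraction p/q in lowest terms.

6119/509

Collapse the nested fraction from the inside out:
Start with 2.
1 + 1/(2/1) = 1 + 1/2 = 3/2
3 + 1/(3/2) = 3 + 2/3 = 11/3
46 + 1/(11/3) = 46 + 3/11 = 509/11
12 + 1/(509/11) = 12 + 11/509 = 6119/509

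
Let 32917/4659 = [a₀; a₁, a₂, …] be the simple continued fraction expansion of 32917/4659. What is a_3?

14

32917 = 7·4659 + 304, so a_0 = 7
4659 = 15·304 + 99, so a_1 = 15
304 = 3·99 + 7, so a_2 = 3
99 = 14·7 + 1, so a_3 = 14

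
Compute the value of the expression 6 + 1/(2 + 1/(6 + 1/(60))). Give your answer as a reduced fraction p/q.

Build up convergents one term at a time:
a_0 = 6: 6/1
a_1 = 2: 13/2
a_2 = 6: 84/13
a_3 = 60: 5053/782

5053/782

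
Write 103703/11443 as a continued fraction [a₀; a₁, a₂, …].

103703 = 9·11443 + 716, so a_0 = 9
11443 = 15·716 + 703, so a_1 = 15
716 = 1·703 + 13, so a_2 = 1
703 = 54·13 + 1, so a_3 = 54
13 = 13·1 + 0, so a_4 = 13

[9; 15, 1, 54, 13]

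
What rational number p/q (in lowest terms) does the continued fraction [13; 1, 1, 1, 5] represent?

232/17

Start with 5.
1 + 1/(5/1) = 1 + 1/5 = 6/5
1 + 1/(6/5) = 1 + 5/6 = 11/6
1 + 1/(11/6) = 1 + 6/11 = 17/11
13 + 1/(17/11) = 13 + 11/17 = 232/17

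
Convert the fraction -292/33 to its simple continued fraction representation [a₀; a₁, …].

-292 ÷ 33 → quotient -9, remainder 5
33 ÷ 5 → quotient 6, remainder 3
5 ÷ 3 → quotient 1, remainder 2
3 ÷ 2 → quotient 1, remainder 1
2 ÷ 1 → quotient 2, remainder 0

[-9; 6, 1, 1, 2]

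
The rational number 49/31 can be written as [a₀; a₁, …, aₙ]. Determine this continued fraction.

[1; 1, 1, 2, 1, 1, 2]

⌊49/31⌋ = 1, remainder 18
⌊31/18⌋ = 1, remainder 13
⌊18/13⌋ = 1, remainder 5
⌊13/5⌋ = 2, remainder 3
⌊5/3⌋ = 1, remainder 2
⌊3/2⌋ = 1, remainder 1
⌊2/1⌋ = 2, remainder 0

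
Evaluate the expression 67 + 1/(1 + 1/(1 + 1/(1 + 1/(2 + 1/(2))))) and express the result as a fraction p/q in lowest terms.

a_0 = 67: 67/1
a_1 = 1: 68/1
a_2 = 1: 135/2
a_3 = 1: 203/3
a_4 = 2: 541/8
a_5 = 2: 1285/19

1285/19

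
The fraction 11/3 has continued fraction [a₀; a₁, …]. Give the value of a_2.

2

Apply division with remainder until the remainder is 0:
11 ÷ 3 → quotient 3, remainder 2
3 ÷ 2 → quotient 1, remainder 1
2 ÷ 1 → quotient 2, remainder 0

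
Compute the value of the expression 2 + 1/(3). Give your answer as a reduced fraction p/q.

7/3

Work from the innermost term outward:
Start with 3.
2 + 1/(3/1) = 2 + 1/3 = 7/3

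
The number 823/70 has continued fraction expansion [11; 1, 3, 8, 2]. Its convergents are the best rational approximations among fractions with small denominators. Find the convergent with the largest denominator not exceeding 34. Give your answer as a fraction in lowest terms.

388/33

List convergents until the denominator exceeds the bound:
a_0 = 11: 11/1  (≤ bound)
a_1 = 1: 12/1  (≤ bound)
a_2 = 3: 47/4  (≤ bound)
a_3 = 8: 388/33  (≤ bound)
a_4 = 2: 823/70  (> 34, stop)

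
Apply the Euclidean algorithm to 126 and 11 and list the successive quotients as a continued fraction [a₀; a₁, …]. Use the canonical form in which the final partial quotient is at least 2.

Apply division with remainder until the remainder is 0:
⌊126/11⌋ = 11, remainder 5
⌊11/5⌋ = 2, remainder 1
⌊5/1⌋ = 5, remainder 0

[11; 2, 5]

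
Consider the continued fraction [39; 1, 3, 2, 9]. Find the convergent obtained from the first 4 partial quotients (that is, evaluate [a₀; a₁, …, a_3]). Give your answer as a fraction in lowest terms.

a_0 = 39: 39/1
a_1 = 1: 40/1
a_2 = 3: 159/4
a_3 = 2: 358/9

358/9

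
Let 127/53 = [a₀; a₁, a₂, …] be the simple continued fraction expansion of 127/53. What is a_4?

Apply division with remainder until the remainder is 0:
127 ÷ 53 → quotient 2, remainder 21
53 ÷ 21 → quotient 2, remainder 11
21 ÷ 11 → quotient 1, remainder 10
11 ÷ 10 → quotient 1, remainder 1
10 ÷ 1 → quotient 10, remainder 0

10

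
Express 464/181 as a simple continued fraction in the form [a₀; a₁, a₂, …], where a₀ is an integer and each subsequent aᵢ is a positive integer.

Run the Euclidean algorithm, recording each quotient:
⌊464/181⌋ = 2, remainder 102
⌊181/102⌋ = 1, remainder 79
⌊102/79⌋ = 1, remainder 23
⌊79/23⌋ = 3, remainder 10
⌊23/10⌋ = 2, remainder 3
⌊10/3⌋ = 3, remainder 1
⌊3/1⌋ = 3, remainder 0

[2; 1, 1, 3, 2, 3, 3]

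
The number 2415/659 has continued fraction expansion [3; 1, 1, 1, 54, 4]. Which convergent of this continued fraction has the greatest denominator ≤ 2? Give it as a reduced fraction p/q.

7/2

List convergents until the denominator exceeds the bound:
a_0 = 3: 3/1  (≤ bound)
a_1 = 1: 4/1  (≤ bound)
a_2 = 1: 7/2  (≤ bound)
a_3 = 1: 11/3  (> 2, stop)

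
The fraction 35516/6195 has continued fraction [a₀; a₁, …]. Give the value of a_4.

2

35516 = 5·6195 + 4541, so a_0 = 5
6195 = 1·4541 + 1654, so a_1 = 1
4541 = 2·1654 + 1233, so a_2 = 2
1654 = 1·1233 + 421, so a_3 = 1
1233 = 2·421 + 391, so a_4 = 2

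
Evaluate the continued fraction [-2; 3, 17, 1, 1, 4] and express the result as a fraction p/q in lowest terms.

-808/483

a_0 = -2: -2/1
a_1 = 3: -5/3
a_2 = 17: -87/52
a_3 = 1: -92/55
a_4 = 1: -179/107
a_5 = 4: -808/483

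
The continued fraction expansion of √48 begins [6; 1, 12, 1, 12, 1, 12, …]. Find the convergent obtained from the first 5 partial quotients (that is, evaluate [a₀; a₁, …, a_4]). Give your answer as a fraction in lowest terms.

Starting at the tail and folding back:
Start with 12.
1 + 1/(12/1) = 1 + 1/12 = 13/12
12 + 1/(13/12) = 12 + 12/13 = 168/13
1 + 1/(168/13) = 1 + 13/168 = 181/168
6 + 1/(181/168) = 6 + 168/181 = 1254/181

1254/181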